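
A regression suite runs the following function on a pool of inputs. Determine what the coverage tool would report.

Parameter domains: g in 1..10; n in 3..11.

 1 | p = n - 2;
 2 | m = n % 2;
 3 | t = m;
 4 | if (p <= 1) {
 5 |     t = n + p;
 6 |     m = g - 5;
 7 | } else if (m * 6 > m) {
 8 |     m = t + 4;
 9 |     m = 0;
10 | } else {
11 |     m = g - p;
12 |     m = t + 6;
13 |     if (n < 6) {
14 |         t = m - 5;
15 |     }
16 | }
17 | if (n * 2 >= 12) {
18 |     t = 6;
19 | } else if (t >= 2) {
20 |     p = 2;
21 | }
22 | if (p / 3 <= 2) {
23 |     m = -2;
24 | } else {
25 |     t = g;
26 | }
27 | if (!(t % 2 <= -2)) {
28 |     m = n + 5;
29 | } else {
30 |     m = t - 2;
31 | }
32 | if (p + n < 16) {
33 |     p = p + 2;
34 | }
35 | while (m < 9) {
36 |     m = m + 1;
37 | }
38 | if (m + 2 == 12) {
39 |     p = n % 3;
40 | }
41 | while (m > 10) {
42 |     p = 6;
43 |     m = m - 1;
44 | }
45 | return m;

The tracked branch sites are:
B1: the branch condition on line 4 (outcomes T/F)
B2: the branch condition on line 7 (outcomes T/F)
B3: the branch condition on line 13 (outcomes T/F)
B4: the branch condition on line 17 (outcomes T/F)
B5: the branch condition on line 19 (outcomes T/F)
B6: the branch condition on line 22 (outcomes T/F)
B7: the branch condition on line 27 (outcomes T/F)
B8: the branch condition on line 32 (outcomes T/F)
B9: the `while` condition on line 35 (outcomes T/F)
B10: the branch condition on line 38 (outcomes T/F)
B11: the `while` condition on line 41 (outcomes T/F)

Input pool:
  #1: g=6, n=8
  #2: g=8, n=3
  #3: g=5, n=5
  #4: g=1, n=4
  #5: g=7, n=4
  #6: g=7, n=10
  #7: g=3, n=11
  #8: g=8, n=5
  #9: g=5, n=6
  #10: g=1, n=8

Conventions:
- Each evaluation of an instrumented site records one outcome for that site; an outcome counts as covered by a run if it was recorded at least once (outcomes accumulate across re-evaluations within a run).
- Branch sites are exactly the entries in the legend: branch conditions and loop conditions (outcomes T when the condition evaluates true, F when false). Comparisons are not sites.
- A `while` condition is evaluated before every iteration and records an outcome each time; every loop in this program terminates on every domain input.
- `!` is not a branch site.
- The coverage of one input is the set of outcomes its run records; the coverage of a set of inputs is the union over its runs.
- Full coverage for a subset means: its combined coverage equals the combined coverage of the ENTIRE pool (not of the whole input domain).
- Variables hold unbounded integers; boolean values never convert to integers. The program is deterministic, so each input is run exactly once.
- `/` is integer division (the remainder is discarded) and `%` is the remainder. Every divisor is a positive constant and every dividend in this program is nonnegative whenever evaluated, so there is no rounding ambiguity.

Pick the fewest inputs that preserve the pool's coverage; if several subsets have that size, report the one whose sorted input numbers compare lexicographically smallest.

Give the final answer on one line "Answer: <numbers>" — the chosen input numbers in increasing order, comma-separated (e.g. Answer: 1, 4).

#1 (g=6, n=8) -> covered: B1=F, B2=F, B3=F, B4=T, B6=T, B7=T, B8=T, B9=F, B10=F, B11=T, B11=F
#2 (g=8, n=3) -> covered: B1=T, B4=F, B5=T, B6=T, B7=T, B8=T, B9=T, B9=F, B10=F, B11=F
#3 (g=5, n=5) -> covered: B1=F, B2=T, B4=F, B5=F, B6=T, B7=T, B8=T, B9=F, B10=T, B11=F
#4 (g=1, n=4) -> covered: B1=F, B2=F, B3=T, B4=F, B5=F, B6=T, B7=T, B8=T, B9=F, B10=F, B11=F
#5 (g=7, n=4) -> covered: B1=F, B2=F, B3=T, B4=F, B5=F, B6=T, B7=T, B8=T, B9=F, B10=F, B11=F
#6 (g=7, n=10) -> covered: B1=F, B2=F, B3=F, B4=T, B6=T, B7=T, B8=F, B9=F, B10=F, B11=T, B11=F
#7 (g=3, n=11) -> covered: B1=F, B2=T, B4=T, B6=F, B7=T, B8=F, B9=F, B10=F, B11=T, B11=F
#8 (g=8, n=5) -> covered: B1=F, B2=T, B4=F, B5=F, B6=T, B7=T, B8=T, B9=F, B10=T, B11=F
#9 (g=5, n=6) -> covered: B1=F, B2=F, B3=F, B4=T, B6=T, B7=T, B8=T, B9=F, B10=F, B11=T, B11=F
#10 (g=1, n=8) -> covered: B1=F, B2=F, B3=F, B4=T, B6=T, B7=T, B8=T, B9=F, B10=F, B11=T, B11=F
pool-wide coverage (21 outcomes): B1=T, B1=F, B2=T, B2=F, B3=T, B3=F, B4=T, B4=F, B5=T, B5=F, B6=T, B6=F, B7=T, B8=T, B8=F, B9=T, B9=F, B10=T, B10=F, B11=T, B11=F
checked all size-1 subsets: none covers 21 outcomes (max 11/21)
checked all size-2 subsets: none covers 21 outcomes (max 16/21)
checked all size-3 subsets: none covers 21 outcomes (max 19/21)
checked all size-4 subsets: none covers 21 outcomes (max 20/21)
size 5: inputs {1, 2, 3, 4, 7} cover all 21 outcomes, and no lexicographically smaller subset of this size does

Answer: 1, 2, 3, 4, 7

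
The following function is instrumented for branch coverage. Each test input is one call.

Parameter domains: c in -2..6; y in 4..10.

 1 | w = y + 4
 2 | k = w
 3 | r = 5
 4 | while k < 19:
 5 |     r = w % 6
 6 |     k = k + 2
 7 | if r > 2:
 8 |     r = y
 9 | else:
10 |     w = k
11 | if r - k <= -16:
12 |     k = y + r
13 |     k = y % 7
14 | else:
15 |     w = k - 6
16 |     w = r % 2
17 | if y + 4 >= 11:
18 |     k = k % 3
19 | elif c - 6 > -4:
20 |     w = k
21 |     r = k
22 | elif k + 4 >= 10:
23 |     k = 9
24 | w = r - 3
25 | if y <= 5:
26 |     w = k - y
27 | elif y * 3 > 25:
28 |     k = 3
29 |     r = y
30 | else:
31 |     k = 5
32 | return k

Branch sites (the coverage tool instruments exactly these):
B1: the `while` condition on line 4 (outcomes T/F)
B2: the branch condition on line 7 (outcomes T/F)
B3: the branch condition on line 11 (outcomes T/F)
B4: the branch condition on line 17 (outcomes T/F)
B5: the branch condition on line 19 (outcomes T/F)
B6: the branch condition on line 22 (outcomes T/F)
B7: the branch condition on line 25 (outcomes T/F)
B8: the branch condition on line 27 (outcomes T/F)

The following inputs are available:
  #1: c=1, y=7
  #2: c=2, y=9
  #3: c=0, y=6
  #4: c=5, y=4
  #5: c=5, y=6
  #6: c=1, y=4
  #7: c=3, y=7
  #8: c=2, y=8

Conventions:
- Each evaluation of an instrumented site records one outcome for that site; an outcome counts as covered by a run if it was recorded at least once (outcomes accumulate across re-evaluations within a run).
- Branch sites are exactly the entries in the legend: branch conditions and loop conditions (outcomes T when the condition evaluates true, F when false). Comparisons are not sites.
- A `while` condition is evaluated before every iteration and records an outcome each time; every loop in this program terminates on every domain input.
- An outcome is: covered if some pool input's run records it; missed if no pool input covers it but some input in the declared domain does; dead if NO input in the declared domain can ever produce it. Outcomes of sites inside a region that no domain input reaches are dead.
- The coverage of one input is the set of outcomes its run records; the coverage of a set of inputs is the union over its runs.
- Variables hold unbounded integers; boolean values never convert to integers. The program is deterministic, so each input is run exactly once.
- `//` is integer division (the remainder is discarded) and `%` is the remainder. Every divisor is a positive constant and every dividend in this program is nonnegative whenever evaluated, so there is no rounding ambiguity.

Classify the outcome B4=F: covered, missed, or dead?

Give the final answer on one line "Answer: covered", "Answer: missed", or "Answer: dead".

B4=F is recorded by pool input(s) 3, 4, 5, 6 -> covered

Answer: covered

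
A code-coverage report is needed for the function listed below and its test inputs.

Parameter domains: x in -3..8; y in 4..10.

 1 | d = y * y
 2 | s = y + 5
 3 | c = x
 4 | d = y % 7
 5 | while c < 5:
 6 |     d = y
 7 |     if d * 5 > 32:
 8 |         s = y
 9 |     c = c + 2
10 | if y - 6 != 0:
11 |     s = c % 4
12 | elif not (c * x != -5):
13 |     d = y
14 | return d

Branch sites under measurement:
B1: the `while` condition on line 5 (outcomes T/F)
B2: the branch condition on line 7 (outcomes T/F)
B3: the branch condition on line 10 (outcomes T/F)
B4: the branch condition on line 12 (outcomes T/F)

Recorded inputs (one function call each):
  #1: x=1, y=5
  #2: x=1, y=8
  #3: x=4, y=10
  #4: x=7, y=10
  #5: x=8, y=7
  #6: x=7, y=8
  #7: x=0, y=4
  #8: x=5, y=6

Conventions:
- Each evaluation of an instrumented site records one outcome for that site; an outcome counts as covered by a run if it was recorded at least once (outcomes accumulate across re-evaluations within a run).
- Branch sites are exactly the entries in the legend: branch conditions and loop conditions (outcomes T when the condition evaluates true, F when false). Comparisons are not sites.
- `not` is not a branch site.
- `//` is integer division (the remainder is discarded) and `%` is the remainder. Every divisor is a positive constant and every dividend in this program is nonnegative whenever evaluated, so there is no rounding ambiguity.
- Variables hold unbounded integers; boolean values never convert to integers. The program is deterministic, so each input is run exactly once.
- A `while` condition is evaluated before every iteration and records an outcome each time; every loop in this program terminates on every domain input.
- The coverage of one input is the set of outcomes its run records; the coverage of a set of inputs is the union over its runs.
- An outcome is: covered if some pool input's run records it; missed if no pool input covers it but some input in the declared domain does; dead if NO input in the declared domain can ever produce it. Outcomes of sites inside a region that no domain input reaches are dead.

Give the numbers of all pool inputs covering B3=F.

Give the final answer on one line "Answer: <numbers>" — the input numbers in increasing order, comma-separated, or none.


input #1 (x=1, y=5): does not produce B3=F
input #2 (x=1, y=8): does not produce B3=F
input #3 (x=4, y=10): does not produce B3=F
input #4 (x=7, y=10): does not produce B3=F
input #5 (x=8, y=7): does not produce B3=F
input #6 (x=7, y=8): does not produce B3=F
input #7 (x=0, y=4): does not produce B3=F
input #8 (x=5, y=6): produces B3=F
Answer: 8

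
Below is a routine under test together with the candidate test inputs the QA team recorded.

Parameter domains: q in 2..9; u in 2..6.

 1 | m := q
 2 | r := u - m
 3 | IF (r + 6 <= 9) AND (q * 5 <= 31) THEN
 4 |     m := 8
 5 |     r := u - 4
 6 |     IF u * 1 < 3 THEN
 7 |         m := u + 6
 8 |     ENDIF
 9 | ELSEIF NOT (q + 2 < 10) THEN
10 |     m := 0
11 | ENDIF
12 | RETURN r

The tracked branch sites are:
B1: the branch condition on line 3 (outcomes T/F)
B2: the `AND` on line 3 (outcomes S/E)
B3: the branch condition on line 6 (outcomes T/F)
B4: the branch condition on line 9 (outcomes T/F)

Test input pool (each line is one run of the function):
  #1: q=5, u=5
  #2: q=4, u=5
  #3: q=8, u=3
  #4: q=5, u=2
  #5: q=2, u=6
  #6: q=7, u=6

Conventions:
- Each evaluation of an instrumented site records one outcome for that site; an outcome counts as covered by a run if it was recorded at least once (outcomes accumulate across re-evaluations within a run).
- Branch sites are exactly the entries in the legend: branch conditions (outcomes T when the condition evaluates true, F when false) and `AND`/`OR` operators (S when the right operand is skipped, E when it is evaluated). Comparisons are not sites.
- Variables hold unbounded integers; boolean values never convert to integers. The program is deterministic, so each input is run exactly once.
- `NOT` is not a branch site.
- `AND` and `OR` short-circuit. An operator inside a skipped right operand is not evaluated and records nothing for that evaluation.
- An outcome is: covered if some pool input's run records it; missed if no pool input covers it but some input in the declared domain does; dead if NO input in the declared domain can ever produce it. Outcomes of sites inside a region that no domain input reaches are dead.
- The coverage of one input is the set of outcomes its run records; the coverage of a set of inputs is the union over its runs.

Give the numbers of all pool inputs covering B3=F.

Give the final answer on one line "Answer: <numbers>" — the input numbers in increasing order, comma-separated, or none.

input #1 (q=5, u=5): covers B3=F
input #2 (q=4, u=5): covers B3=F
input #3 (q=8, u=3): misses B3=F
input #4 (q=5, u=2): misses B3=F
input #5 (q=2, u=6): misses B3=F
input #6 (q=7, u=6): misses B3=F

Answer: 1, 2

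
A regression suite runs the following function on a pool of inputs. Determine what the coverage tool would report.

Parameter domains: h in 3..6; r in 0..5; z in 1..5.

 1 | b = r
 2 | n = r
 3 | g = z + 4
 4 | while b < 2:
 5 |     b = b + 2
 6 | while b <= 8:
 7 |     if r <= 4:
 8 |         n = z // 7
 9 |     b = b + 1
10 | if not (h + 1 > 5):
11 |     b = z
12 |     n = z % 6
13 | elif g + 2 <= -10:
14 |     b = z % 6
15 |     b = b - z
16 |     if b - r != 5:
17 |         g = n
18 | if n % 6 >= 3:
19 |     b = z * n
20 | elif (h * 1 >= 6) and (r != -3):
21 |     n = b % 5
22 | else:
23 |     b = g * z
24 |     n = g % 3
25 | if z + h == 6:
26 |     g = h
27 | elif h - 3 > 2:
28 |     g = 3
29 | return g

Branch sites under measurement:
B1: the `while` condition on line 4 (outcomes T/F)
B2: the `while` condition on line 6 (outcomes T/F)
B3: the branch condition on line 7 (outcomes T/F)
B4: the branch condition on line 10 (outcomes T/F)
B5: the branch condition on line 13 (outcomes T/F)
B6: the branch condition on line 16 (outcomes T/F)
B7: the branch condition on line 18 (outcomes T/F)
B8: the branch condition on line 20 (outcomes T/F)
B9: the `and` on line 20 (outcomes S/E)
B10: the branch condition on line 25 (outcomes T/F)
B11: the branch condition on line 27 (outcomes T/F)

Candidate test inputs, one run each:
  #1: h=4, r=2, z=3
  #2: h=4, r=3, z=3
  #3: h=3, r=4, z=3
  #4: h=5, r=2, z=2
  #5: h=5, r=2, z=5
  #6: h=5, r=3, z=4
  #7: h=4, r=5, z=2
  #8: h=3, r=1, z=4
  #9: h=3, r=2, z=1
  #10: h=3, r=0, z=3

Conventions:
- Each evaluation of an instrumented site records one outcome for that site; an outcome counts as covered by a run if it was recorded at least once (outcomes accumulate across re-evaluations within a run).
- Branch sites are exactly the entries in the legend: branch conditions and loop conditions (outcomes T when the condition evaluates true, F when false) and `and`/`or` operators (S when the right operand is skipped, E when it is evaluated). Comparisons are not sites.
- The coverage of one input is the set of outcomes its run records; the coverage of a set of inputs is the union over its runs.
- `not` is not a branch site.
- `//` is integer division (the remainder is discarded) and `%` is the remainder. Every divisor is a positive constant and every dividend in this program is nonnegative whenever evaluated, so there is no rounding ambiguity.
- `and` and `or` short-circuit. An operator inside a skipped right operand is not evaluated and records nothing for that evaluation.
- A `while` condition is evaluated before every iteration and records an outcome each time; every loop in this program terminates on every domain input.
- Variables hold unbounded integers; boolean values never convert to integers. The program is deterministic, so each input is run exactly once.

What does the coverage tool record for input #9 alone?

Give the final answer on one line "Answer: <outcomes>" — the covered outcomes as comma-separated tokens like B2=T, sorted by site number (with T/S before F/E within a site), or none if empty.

Event log for input #9 (h=3, r=2, z=1):
  B1->F, B2->T, B3->T, B2->T, B3->T, B2->T, B3->T, B2->T, B3->T, B2->T
  B3->T, B2->T, B3->T, B2->T, B3->T, B2->F, B4->T, B7->F, B9->S, B8->F
  B10->F, B11->F
as a set, this run covers: B1=F, B2=T, B2=F, B3=T, B4=T, B7=F, B8=F, B9=S, B10=F, B11=F

Answer: B1=F, B2=T, B2=F, B3=T, B4=T, B7=F, B8=F, B9=S, B10=F, B11=F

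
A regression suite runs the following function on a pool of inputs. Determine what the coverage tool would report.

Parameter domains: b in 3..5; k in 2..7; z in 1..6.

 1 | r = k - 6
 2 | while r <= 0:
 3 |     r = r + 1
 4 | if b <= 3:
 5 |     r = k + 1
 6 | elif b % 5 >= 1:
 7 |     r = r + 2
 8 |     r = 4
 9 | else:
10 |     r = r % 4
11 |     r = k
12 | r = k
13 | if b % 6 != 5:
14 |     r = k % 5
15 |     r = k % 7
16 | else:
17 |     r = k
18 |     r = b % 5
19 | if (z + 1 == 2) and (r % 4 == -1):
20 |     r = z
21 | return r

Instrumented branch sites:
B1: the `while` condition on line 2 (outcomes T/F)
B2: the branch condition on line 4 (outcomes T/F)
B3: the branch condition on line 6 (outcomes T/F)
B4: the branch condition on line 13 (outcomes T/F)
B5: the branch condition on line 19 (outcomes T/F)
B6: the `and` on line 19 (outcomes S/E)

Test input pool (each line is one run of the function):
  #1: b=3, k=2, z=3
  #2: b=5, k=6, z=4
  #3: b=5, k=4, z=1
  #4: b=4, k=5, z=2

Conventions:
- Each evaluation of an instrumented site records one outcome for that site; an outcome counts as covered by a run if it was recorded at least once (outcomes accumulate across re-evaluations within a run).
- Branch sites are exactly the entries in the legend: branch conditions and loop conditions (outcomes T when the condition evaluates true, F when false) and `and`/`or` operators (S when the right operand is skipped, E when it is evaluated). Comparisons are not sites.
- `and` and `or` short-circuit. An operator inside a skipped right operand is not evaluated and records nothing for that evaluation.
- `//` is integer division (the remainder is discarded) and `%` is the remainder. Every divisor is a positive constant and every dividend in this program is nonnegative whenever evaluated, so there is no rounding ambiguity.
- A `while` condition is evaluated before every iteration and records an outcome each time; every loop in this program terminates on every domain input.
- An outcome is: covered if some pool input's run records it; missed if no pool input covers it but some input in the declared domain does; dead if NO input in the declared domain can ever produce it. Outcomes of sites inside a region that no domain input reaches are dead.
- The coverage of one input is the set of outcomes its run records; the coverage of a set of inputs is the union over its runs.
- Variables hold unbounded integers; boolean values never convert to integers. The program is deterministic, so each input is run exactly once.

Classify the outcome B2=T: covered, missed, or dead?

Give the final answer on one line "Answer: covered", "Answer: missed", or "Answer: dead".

B2=T is recorded by pool input(s) 1 -> covered

Answer: covered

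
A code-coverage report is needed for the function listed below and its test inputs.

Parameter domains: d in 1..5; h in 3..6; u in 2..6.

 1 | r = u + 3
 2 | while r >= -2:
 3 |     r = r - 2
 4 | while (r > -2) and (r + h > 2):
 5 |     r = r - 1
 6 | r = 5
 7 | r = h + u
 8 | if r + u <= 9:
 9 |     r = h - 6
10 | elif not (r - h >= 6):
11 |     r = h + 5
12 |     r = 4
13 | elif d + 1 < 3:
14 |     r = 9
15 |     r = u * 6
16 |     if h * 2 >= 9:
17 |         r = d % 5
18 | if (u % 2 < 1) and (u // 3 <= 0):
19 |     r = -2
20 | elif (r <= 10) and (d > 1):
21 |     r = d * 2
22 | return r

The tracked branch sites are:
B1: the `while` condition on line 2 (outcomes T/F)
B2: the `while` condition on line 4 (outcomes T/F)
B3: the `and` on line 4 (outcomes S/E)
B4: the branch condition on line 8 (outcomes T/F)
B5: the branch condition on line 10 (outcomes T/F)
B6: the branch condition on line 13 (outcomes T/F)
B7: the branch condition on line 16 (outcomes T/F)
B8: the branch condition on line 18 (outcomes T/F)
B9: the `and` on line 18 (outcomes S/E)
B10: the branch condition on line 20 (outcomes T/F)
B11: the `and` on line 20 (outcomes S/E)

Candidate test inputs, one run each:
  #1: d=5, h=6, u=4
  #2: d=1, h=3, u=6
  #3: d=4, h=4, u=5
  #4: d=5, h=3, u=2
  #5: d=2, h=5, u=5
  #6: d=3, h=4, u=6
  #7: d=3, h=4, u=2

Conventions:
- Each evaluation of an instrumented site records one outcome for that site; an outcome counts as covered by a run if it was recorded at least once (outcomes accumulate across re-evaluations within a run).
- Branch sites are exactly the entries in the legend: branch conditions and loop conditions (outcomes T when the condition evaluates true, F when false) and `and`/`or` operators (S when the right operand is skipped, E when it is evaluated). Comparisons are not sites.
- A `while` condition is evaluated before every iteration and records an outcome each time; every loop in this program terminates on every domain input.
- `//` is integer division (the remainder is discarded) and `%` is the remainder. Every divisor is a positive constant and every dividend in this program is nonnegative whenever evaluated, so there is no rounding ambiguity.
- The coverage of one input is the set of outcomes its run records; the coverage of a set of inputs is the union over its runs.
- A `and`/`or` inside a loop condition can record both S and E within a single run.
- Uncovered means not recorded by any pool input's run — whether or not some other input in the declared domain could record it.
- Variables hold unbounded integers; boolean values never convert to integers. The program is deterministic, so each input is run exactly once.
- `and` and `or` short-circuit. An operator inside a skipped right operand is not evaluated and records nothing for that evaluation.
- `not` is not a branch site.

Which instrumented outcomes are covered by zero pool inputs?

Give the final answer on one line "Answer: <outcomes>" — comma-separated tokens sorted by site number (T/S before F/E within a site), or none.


input #1 (d=5, h=6, u=4): events B1->T, B1->T, B1->T, B1->T, B1->T, B1->F, B3->S, B2->F, B4->F, B5->T, B9->E, B8->F, B11->E, B10->T; covers B1=T, B1=F, B2=F, B3=S, B4=F, B5=T, B8=F, B9=E, B10=T, B11=E
input #2 (d=1, h=3, u=6): events B1->T, B1->T, B1->T, B1->T, B1->T, B1->T, B1->F, B3->S, B2->F, B4->F, B5->F, B6->T, B7->F, B9->E, ...; covers B1=T, B1=F, B2=F, B3=S, B4=F, B5=F, B6=T, B7=F, B8=F, B9=E, B10=F, B11=S
input #3 (d=4, h=4, u=5): events B1->T, B1->T, B1->T, B1->T, B1->T, B1->T, B1->F, B3->S, B2->F, B4->F, B5->T, B9->S, B8->F, B11->E, ...; covers B1=T, B1=F, B2=F, B3=S, B4=F, B5=T, B8=F, B9=S, B10=T, B11=E
input #4 (d=5, h=3, u=2): events B1->T, B1->T, B1->T, B1->T, B1->F, B3->S, B2->F, B4->T, B9->E, B8->T; covers B1=T, B1=F, B2=F, B3=S, B4=T, B8=T, B9=E
input #5 (d=2, h=5, u=5): events B1->T, B1->T, B1->T, B1->T, B1->T, B1->T, B1->F, B3->S, B2->F, B4->F, B5->T, B9->S, B8->F, B11->E, ...; covers B1=T, B1=F, B2=F, B3=S, B4=F, B5=T, B8=F, B9=S, B10=T, B11=E
input #6 (d=3, h=4, u=6): events B1->T, B1->T, B1->T, B1->T, B1->T, B1->T, B1->F, B3->S, B2->F, B4->F, B5->F, B6->F, B9->E, B8->F, ...; covers B1=T, B1=F, B2=F, B3=S, B4=F, B5=F, B6=F, B8=F, B9=E, B10=T, B11=E
input #7 (d=3, h=4, u=2): events B1->T, B1->T, B1->T, B1->T, B1->F, B3->S, B2->F, B4->T, B9->E, B8->T; covers B1=T, B1=F, B2=F, B3=S, B4=T, B8=T, B9=E
union over the pool: B1=T, B1=F, B2=F, B3=S, B4=T, B4=F, B5=T, B5=F, B6=T, B6=F, B7=F, B8=T, B8=F, B9=S, B9=E, B10=T, B10=F, B11=S, B11=E
uncovered (3 of 22): B2=T, B3=E, B7=T
Answer: B2=T, B3=E, B7=T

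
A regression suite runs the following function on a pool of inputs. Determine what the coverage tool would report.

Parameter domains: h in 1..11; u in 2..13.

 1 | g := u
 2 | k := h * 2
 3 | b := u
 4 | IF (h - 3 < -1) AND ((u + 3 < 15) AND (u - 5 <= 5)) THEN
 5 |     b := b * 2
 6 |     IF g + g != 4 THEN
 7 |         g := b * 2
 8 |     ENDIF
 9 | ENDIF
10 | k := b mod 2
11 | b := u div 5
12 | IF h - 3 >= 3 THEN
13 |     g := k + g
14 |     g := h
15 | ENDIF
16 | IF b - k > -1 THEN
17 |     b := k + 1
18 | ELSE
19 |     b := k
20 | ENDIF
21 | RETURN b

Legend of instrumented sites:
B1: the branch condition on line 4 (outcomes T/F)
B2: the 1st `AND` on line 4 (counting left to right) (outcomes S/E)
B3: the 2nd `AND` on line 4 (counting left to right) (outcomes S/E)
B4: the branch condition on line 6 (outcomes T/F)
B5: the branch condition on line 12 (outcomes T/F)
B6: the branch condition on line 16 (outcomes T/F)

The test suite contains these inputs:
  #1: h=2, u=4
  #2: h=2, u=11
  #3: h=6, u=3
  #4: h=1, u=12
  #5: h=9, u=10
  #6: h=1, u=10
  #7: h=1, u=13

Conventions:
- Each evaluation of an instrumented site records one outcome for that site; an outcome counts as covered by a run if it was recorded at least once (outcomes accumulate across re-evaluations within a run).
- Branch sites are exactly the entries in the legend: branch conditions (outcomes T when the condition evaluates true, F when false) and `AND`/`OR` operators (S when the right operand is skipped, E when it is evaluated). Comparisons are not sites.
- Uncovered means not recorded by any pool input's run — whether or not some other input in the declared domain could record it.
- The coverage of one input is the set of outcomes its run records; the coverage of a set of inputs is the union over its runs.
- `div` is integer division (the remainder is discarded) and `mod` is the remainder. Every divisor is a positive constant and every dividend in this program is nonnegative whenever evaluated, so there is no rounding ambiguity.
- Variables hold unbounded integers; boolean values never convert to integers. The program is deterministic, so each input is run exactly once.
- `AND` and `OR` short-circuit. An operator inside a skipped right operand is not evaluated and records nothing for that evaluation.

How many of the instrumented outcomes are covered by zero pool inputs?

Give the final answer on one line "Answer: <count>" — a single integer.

run #1 (h=2, u=4) runs B2->S, B1->F, B5->F, B6->T; records B1=F, B2=S, B5=F, B6=T
run #2 (h=2, u=11) runs B2->S, B1->F, B5->F, B6->T; records B1=F, B2=S, B5=F, B6=T
run #3 (h=6, u=3) runs B2->S, B1->F, B5->T, B6->F; records B1=F, B2=S, B5=T, B6=F
run #4 (h=1, u=12) runs B2->E, B3->S, B1->F, B5->F, B6->T; records B1=F, B2=E, B3=S, B5=F, B6=T
run #5 (h=9, u=10) runs B2->S, B1->F, B5->T, B6->T; records B1=F, B2=S, B5=T, B6=T
run #6 (h=1, u=10) runs B2->E, B3->E, B1->T, B4->T, B5->F, B6->T; records B1=T, B2=E, B3=E, B4=T, B5=F, B6=T
run #7 (h=1, u=13) runs B2->E, B3->S, B1->F, B5->F, B6->T; records B1=F, B2=E, B3=S, B5=F, B6=T
union over the pool: B1=T, B1=F, B2=S, B2=E, B3=S, B3=E, B4=T, B5=T, B5=F, B6=T, B6=F
uncovered (1 of 12): B4=F

Answer: 1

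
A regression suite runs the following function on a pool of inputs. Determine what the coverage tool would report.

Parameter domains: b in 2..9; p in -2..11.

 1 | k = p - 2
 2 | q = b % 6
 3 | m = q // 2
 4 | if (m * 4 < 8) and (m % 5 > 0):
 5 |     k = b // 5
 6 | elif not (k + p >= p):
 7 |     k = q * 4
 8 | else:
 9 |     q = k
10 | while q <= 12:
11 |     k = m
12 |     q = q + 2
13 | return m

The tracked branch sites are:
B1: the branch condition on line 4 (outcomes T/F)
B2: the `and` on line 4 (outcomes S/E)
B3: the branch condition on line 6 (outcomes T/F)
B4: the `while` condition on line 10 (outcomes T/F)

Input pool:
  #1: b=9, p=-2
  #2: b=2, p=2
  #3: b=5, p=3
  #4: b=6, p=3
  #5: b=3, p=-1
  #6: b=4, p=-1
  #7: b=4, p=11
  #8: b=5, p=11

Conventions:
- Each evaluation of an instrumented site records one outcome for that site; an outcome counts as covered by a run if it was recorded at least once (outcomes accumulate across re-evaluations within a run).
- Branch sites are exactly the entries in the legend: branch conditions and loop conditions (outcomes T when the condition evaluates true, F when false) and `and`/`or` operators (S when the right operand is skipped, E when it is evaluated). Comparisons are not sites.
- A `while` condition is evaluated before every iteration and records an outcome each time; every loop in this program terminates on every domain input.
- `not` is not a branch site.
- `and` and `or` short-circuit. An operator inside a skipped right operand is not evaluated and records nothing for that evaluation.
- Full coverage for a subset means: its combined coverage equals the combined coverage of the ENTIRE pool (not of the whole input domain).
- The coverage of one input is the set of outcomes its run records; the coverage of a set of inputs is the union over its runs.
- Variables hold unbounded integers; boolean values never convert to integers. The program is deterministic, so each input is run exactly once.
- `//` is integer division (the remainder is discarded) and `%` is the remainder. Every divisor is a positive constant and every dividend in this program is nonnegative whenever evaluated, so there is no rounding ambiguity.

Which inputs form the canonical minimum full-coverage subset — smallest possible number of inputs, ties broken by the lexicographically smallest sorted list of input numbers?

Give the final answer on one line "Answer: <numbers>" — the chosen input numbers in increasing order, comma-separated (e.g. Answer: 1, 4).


input #1, b=9, p=-2: outcomes B1=T, B2=E, B4=T, B4=F
input #2, b=2, p=2: outcomes B1=T, B2=E, B4=T, B4=F
input #3, b=5, p=3: outcomes B1=F, B2=S, B3=F, B4=T, B4=F
input #4, b=6, p=3: outcomes B1=F, B2=E, B3=F, B4=T, B4=F
input #5, b=3, p=-1: outcomes B1=T, B2=E, B4=T, B4=F
input #6, b=4, p=-1: outcomes B1=F, B2=S, B3=T, B4=T, B4=F
input #7, b=4, p=11: outcomes B1=F, B2=S, B3=F, B4=T, B4=F
input #8, b=5, p=11: outcomes B1=F, B2=S, B3=F, B4=T, B4=F
together the pool reaches 8 outcomes: B1=T, B1=F, B2=S, B2=E, B3=T, B3=F, B4=T, B4=F
size 1 is not enough: best union over all size-1 subsets is 5/8
size 2 is not enough: best union over all size-2 subsets is 7/8
the canonical winner is {1, 3, 6}: size 3, full 8-outcome coverage, earliest index list among size-3 covers
Answer: 1, 3, 6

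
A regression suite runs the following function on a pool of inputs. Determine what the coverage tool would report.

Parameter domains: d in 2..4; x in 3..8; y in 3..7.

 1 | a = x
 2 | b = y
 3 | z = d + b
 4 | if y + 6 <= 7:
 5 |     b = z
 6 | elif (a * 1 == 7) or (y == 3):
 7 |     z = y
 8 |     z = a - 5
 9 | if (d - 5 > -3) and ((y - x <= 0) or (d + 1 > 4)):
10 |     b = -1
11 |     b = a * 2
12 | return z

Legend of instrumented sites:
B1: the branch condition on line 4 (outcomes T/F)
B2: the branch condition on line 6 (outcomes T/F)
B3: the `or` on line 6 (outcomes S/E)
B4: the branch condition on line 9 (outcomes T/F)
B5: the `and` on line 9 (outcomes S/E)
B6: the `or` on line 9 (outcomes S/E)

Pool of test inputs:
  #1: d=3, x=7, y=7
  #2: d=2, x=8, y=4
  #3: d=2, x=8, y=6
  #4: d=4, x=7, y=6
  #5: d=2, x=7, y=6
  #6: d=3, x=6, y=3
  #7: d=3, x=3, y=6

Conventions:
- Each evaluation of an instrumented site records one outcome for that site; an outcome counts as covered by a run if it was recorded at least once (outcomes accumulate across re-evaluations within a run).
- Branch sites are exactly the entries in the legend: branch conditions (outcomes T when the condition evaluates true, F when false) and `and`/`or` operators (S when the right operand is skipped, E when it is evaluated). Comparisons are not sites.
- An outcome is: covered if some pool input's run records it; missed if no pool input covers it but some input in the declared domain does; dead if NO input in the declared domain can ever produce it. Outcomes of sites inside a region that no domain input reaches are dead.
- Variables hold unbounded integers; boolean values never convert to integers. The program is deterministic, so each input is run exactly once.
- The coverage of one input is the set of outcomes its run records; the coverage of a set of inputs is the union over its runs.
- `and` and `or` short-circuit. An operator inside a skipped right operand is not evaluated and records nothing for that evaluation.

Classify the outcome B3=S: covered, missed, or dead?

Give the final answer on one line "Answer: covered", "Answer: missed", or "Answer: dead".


B3=S is recorded by pool input(s) 1, 4, 5 -> covered
Answer: covered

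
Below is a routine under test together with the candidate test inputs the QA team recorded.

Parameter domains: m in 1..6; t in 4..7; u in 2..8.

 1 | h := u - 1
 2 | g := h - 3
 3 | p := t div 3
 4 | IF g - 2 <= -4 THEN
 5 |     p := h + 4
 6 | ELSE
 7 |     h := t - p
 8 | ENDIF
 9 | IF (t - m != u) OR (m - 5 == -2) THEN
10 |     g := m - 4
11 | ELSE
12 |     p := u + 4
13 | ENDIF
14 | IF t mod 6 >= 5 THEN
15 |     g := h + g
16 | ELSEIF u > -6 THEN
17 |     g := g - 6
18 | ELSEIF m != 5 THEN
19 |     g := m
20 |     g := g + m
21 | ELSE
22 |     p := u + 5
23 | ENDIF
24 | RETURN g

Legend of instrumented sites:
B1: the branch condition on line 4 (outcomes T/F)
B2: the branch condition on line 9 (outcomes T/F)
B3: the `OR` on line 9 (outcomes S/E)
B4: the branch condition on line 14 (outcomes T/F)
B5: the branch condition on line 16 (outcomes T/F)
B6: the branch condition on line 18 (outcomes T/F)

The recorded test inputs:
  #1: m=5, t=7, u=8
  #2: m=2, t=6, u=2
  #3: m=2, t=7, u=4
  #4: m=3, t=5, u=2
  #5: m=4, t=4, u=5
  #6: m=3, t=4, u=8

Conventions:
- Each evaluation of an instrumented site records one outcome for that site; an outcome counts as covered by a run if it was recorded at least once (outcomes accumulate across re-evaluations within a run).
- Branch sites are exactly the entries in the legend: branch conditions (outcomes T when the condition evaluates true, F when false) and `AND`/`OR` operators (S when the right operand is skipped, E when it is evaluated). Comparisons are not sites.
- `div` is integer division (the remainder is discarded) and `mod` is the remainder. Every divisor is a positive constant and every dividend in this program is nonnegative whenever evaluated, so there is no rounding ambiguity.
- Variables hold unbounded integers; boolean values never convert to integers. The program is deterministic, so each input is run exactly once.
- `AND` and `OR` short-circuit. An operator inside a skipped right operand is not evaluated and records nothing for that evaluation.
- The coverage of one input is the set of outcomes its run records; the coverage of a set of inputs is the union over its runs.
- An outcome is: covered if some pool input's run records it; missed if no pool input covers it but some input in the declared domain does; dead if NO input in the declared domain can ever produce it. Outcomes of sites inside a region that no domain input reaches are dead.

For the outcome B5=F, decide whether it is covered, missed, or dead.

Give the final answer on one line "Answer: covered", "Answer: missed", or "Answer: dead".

no pool input records B5=F
checking all 168 inputs in the declared domain: B5=F is never recorded -> dead

Answer: dead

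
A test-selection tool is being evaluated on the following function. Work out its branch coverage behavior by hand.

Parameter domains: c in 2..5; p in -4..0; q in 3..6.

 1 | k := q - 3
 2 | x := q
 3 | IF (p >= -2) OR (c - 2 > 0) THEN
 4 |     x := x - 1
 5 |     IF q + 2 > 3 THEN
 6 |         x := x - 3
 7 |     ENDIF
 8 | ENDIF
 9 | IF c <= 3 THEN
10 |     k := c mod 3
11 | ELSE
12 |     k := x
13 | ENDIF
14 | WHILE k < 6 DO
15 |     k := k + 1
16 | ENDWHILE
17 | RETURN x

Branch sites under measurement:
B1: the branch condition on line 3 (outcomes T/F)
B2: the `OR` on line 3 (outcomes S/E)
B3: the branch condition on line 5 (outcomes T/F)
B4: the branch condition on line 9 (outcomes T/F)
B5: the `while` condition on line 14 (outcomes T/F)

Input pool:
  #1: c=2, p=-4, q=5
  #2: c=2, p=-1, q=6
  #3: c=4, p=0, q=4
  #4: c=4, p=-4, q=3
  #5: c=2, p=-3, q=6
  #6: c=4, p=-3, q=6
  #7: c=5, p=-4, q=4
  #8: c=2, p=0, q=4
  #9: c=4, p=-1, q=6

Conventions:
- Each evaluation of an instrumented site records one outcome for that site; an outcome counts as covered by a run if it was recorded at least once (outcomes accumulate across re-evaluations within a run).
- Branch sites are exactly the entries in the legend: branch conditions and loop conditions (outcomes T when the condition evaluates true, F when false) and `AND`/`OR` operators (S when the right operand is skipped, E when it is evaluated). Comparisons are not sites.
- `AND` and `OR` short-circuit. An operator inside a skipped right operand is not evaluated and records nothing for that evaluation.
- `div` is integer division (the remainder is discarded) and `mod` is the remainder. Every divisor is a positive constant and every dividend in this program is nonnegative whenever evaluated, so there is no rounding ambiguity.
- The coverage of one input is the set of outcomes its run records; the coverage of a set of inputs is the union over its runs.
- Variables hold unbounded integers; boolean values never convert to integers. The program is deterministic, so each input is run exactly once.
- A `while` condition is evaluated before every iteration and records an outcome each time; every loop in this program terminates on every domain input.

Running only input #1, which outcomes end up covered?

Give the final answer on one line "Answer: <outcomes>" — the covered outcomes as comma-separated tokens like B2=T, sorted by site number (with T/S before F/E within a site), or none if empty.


Running input #1 (c=2, p=-4, q=5), event by event:
  B2->E, B1->F, B4->T, B5->T, B5->T, B5->T, B5->T, B5->F
deduplicating events, the covered set is: B1=F, B2=E, B4=T, B5=T, B5=F
Answer: B1=F, B2=E, B4=T, B5=T, B5=F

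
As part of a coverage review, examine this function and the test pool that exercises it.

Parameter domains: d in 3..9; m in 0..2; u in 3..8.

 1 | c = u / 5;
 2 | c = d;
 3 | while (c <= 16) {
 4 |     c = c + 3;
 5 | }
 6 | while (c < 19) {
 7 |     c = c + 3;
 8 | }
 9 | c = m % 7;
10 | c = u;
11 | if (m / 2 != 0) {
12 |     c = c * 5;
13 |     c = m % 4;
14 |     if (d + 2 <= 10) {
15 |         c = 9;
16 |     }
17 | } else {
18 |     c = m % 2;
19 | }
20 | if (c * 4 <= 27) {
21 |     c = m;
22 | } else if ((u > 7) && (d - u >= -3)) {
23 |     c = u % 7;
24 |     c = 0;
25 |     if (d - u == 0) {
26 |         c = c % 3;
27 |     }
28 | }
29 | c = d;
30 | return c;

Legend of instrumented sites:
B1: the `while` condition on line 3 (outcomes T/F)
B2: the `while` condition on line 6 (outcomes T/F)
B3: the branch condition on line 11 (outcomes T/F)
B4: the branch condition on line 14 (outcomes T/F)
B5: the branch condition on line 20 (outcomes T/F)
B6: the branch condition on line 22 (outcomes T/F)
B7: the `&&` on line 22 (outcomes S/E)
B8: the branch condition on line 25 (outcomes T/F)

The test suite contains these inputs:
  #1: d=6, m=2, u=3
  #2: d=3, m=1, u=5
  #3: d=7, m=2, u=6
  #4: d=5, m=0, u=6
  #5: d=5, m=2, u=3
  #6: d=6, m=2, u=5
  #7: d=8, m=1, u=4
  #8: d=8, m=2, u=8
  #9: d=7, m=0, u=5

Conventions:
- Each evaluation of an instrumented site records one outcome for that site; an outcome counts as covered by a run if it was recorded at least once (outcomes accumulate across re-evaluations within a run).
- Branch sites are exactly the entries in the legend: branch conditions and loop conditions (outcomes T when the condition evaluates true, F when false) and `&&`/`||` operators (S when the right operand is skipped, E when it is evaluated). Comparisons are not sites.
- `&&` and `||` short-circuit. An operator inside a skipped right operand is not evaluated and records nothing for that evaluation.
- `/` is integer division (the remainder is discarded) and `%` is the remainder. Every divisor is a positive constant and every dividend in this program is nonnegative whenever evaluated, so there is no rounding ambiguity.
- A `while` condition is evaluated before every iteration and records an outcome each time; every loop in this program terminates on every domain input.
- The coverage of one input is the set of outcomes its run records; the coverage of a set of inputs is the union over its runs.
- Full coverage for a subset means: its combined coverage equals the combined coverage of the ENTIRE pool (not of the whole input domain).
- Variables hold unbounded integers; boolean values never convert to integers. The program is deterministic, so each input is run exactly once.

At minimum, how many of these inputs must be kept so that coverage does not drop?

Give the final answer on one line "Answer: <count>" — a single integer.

run #1 (d=6, m=2, u=3) runs B1->T, B1->T, B1->T, B1->T, B1->F, B2->T, B2->F, B3->T, B4->T, B5->F, B7->S, B6->F; records B1=T, B1=F, B2=T, B2=F, B3=T, B4=T, B5=F, B6=F, B7=S
run #2 (d=3, m=1, u=5) runs B1->T, B1->T, B1->T, B1->T, B1->T, B1->F, B2->T, B2->F, B3->F, B5->T; records B1=T, B1=F, B2=T, B2=F, B3=F, B5=T
run #3 (d=7, m=2, u=6) runs B1->T, B1->T, B1->T, B1->T, B1->F, B2->F, B3->T, B4->T, B5->F, B7->S, B6->F; records B1=T, B1=F, B2=F, B3=T, B4=T, B5=F, B6=F, B7=S
run #4 (d=5, m=0, u=6) runs B1->T, B1->T, B1->T, B1->T, B1->F, B2->T, B2->F, B3->F, B5->T; records B1=T, B1=F, B2=T, B2=F, B3=F, B5=T
run #5 (d=5, m=2, u=3) runs B1->T, B1->T, B1->T, B1->T, B1->F, B2->T, B2->F, B3->T, B4->T, B5->F, B7->S, B6->F; records B1=T, B1=F, B2=T, B2=F, B3=T, B4=T, B5=F, B6=F, B7=S
run #6 (d=6, m=2, u=5) runs B1->T, B1->T, B1->T, B1->T, B1->F, B2->T, B2->F, B3->T, B4->T, B5->F, B7->S, B6->F; records B1=T, B1=F, B2=T, B2=F, B3=T, B4=T, B5=F, B6=F, B7=S
run #7 (d=8, m=1, u=4) runs B1->T, B1->T, B1->T, B1->F, B2->T, B2->F, B3->F, B5->T; records B1=T, B1=F, B2=T, B2=F, B3=F, B5=T
run #8 (d=8, m=2, u=8) runs B1->T, B1->T, B1->T, B1->F, B2->T, B2->F, B3->T, B4->T, B5->F, B7->E, B6->T, B8->T; records B1=T, B1=F, B2=T, B2=F, B3=T, B4=T, B5=F, B6=T, B7=E, B8=T
run #9 (d=7, m=0, u=5) runs B1->T, B1->T, B1->T, B1->T, B1->F, B2->F, B3->F, B5->T; records B1=T, B1=F, B2=F, B3=F, B5=T
the full pool covers 14 outcomes: B1=T, B1=F, B2=T, B2=F, B3=T, B3=F, B4=T, B5=T, B5=F, B6=T, B6=F, B7=S, B7=E, B8=T
checked all size-1 subsets: none covers 14 outcomes (max 10/14)
checked all size-2 subsets: none covers 14 outcomes (max 12/14)
at size 3, {1, 2, 8} reaches all 14 outcomes; every lexicographically earlier size-3 subset fails

Answer: 3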